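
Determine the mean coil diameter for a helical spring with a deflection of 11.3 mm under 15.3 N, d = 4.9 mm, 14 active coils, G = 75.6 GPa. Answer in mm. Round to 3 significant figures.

Required rate k = F/δ = 15.3/11.3 = 1.354 N/mm
D = (Gd⁴/(8N_a·k))^(1/3) = (75.6×10³·4.9⁴/(8·14·1.354))^(1/3)
  = (287392)^(1/3) = 65.9921 mm

66.0 mm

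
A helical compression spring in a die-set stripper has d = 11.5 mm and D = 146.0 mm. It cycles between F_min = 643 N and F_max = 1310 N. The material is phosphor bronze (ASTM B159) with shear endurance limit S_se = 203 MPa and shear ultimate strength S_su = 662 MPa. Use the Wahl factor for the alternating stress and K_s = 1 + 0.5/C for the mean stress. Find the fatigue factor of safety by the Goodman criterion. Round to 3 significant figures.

C = D/d = 146.0/11.5 = 12.6957; K_W = (4C−1)/(4C−4)+0.615/C = 1.1126; K_s = 1+0.5/C = 1.0394
F_a = (F_max−F_min)/2 = 333.5 N; F_m = (F_max+F_min)/2 = 976.5 N
τ_a = K_W·8F_aD/(πd³) = 1.1126 × 81.526 = 90.703 MPa
τ_m = K_s·8F_mD/(πd³) = 1.0394 × 238.71 = 248.11 MPa
Goodman: 1/n_f = τ_a/S_se + τ_m/S_su = 90.703/203 + 248.11/662 = 0.44681 + 0.37479 = 0.8216
n_f = 1/0.8216 = 1.217

1.22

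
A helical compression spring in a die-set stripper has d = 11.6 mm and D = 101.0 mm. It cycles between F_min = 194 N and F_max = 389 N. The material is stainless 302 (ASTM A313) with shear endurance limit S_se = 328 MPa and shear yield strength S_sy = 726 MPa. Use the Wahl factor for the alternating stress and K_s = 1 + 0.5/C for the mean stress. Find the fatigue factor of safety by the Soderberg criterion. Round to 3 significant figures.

C = D/d = 101.0/11.6 = 8.7069; K_W = (4C−1)/(4C−4)+0.615/C = 1.1679; K_s = 1+0.5/C = 1.0574
F_a = (F_max−F_min)/2 = 97.5 N; F_m = (F_max+F_min)/2 = 291.5 N
τ_a = K_W·8F_aD/(πd³) = 1.1679 × 16.065 = 18.764 MPa
τ_m = K_s·8F_mD/(πd³) = 1.0574 × 48.031 = 50.79 MPa
Soderberg: 1/n_f = τ_a/S_se + τ_m/S_sy = 18.764/328 + 50.79/726 = 0.05721 + 0.06996 = 0.12716
n_f = 1/0.12716 = 7.864

7.86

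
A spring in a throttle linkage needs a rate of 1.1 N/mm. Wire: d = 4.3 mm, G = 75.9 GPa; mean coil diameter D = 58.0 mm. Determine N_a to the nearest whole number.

15

N_a = Gd⁴/(8D³k) = (75.9×10³ × 4.3⁴)/(8 × 58.0³ × 1.1)
    = 2.59487e+07 / 1.71699e+06 = 15.11 → 15 coils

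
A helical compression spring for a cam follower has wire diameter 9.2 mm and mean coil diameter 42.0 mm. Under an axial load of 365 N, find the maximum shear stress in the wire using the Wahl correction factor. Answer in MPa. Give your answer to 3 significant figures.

Spring index C = D/d = 42.0/9.2 = 4.5652
K_W = (4C−1)/(4C−4) + 0.615/C = 17.261/14.261 + 0.1347 = 1.3451
τ₀ = 8FD/(πd³) = 8·365·42.0/(π·9.2³) = 122640/2446.3 = 50.132 MPa
τ_max = K·τ₀ = 1.3451 × 50.132 = 67.432 MPa

67.4 MPa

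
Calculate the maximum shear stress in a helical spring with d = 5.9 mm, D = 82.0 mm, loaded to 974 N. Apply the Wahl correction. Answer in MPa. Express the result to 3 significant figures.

Spring index C = D/d = 82.0/5.9 = 13.8983
K_W = (4C−1)/(4C−4) + 0.615/C = 54.593/51.593 + 0.0443 = 1.1024
τ₀ = 8FD/(πd³) = 8·974·82.0/(π·5.9³) = 638944/645.22 = 990.28 MPa
τ_max = K·τ₀ = 1.1024 × 990.28 = 1091.7 MPa

1090 MPa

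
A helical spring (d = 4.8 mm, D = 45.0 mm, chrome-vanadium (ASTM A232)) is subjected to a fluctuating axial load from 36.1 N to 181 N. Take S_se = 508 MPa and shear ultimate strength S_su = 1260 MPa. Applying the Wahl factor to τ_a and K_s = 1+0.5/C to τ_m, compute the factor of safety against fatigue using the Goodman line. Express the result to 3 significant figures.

3.78

C = D/d = 45.0/4.8 = 9.3750; K_W = (4C−1)/(4C−4)+0.615/C = 1.1552; K_s = 1+0.5/C = 1.0533
F_a = (F_max−F_min)/2 = 72.45 N; F_m = (F_max+F_min)/2 = 108.55 N
τ_a = K_W·8F_aD/(πd³) = 1.1552 × 75.07 = 86.717 MPa
τ_m = K_s·8F_mD/(πd³) = 1.0533 × 112.48 = 118.47 MPa
Goodman: 1/n_f = τ_a/S_se + τ_m/S_su = 86.717/508 + 118.47/1260 = 0.17070 + 0.09403 = 0.26473
n_f = 1/0.26473 = 3.777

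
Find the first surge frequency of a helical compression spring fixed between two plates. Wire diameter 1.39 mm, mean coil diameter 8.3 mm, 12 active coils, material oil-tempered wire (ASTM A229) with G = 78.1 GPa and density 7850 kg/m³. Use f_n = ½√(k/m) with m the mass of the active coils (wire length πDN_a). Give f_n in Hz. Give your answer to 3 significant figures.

597 Hz

k = Gd⁴/(8D³N_a) = (78.1×10³)(1.39⁴)/(8·8.3³·12) = 5.3113 N/mm = 5311.3 N/m
Wire length L = πDN_a = π·8.3·12 = 312.9 mm
m = ρ·(πd²/4)·L = 7850 × 1.5175×10⁻⁶ m² × 0.3129 m = 0.0037273 kg
f_n = ½√(k/m) = 0.5·√(5311.3/0.0037273) = 0.5·√(1.425e+06) = 596.86 Hz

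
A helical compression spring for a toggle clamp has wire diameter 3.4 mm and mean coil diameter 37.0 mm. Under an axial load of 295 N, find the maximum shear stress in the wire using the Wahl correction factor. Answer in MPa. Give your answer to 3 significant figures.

801 MPa

Spring index C = D/d = 37.0/3.4 = 10.8824
K_W = (4C−1)/(4C−4) + 0.615/C = 42.529/39.529 + 0.0565 = 1.1324
τ₀ = 8FD/(πd³) = 8·295·37.0/(π·3.4³) = 87320/123.48 = 707.18 MPa
τ_max = K·τ₀ = 1.1324 × 707.18 = 800.81 MPa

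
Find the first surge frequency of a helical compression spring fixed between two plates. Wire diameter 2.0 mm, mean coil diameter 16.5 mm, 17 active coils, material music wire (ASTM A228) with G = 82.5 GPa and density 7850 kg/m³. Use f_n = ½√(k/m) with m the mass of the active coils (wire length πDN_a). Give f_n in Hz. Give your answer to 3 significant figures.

158 Hz

k = Gd⁴/(8D³N_a) = (82.5×10³)(2.0⁴)/(8·16.5³·17) = 2.1606 N/mm = 2160.6 N/m
Wire length L = πDN_a = π·16.5·17 = 881.22 mm
m = ρ·(πd²/4)·L = 7850 × 3.1416×10⁻⁶ m² × 0.88122 m = 0.021732 kg
f_n = ½√(k/m) = 0.5·√(2160.6/0.021732) = 0.5·√(99422) = 157.66 Hz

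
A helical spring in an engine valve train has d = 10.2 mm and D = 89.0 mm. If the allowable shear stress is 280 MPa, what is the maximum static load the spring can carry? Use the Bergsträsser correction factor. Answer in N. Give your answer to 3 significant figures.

1130 N

C = D/d = 89.0/10.2 = 8.7255
K_B = (4C+2)/(4C−3) = 36.902/31.902 = 1.1567
τ_max = K·8FD/(πd³) → F_max = τ_allow·πd³/(8DK)
F_max = 280·π·10.2³/(8·89.0·1.1567) = 9.3349e+05/823.59 = 1133.4 N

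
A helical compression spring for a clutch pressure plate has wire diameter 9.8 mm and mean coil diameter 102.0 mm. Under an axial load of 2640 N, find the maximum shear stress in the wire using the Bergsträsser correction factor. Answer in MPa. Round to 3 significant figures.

Spring index C = D/d = 102.0/9.8 = 10.4082
K_B = (4C+2)/(4C−3) = 43.633/38.633 = 1.1294
τ₀ = 8FD/(πd³) = 8·2640·102.0/(π·9.8³) = 2.15424e+06/2956.8 = 728.56 MPa
τ_max = K·τ₀ = 1.1294 × 728.56 = 822.85 MPa

823 MPa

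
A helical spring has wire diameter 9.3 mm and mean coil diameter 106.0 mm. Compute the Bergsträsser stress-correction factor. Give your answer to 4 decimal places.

C = D/d = 106.0/9.3 = 11.3978
K_B = (4C+2)/(4C−3) = 47.591/42.591 = 1.1174

1.1174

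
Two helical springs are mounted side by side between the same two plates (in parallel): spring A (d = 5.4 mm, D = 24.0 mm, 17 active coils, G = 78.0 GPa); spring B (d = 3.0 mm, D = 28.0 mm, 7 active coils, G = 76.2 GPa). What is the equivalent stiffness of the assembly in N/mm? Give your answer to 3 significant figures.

k_A = Gd⁴/(8D³N_a) = (78.0×10³)(5.4⁴)/(8·24.0³·17) = 35.277 N/mm
k_B = Gd⁴/(8D³N_a) = (76.2×10³)(3.0⁴)/(8·28.0³·7) = 5.0209 N/mm
Parallel: k_eq = 35.277 + 5.0209 = 40.298 N/mm

40.3 N/mm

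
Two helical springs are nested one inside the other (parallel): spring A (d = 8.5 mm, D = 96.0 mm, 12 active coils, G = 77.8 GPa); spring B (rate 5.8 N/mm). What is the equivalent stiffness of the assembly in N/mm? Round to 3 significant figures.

10.6 N/mm

k_A = Gd⁴/(8D³N_a) = (77.8×10³)(8.5⁴)/(8·96.0³·12) = 4.7816 N/mm
Parallel: k_eq = 4.7816 + 5.8 = 10.582 N/mm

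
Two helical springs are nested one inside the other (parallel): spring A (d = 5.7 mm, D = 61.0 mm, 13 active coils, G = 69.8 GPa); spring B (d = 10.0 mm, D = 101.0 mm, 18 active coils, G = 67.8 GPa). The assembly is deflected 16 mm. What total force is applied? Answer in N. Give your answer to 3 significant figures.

123 N

k_A = Gd⁴/(8D³N_a) = (69.8×10³)(5.7⁴)/(8·61.0³·13) = 3.1213 N/mm
k_B = Gd⁴/(8D³N_a) = (67.8×10³)(10.0⁴)/(8·101.0³·18) = 4.5699 N/mm
Parallel: k_eq = 3.1213 + 4.5699 = 7.6911 N/mm
F = k_eq·δ = 7.6911·16 = 123.06 N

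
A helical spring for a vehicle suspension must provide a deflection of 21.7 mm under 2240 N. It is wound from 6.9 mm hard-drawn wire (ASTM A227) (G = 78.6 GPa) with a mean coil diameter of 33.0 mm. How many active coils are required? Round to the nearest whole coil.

6

Required rate k = F/δ = 2240/21.7 = 103.23 N/mm
N_a = Gd⁴/(8D³k) = (78.6×10³ × 6.9⁴)/(8 × 33.0³ × 103.23)
    = 1.78164e+08 / 2.9677e+07 = 6.003 → 6 coils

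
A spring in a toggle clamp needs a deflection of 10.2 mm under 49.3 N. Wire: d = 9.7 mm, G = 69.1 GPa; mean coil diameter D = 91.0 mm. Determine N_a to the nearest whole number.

21

Required rate k = F/δ = 49.3/10.2 = 4.8333 N/mm
N_a = Gd⁴/(8D³k) = (69.1×10³ × 9.7⁴)/(8 × 91.0³ × 4.8333)
    = 6.11737e+08 / 2.91381e+07 = 20.99 → 21 coils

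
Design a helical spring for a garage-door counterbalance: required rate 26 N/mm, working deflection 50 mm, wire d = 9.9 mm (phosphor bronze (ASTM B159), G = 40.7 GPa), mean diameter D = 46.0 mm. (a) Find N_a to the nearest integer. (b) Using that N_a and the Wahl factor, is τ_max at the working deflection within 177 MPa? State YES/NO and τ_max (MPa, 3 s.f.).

N_a = Gd⁴/(8D³k) = (40.7×10³)(9.9⁴)/(8·46.0³·26) = 19.31 → N_a = 19
Actual rate k = Gd⁴/(8D³·19) = 26.425 N/mm
Working load F = kδ = 26.425·50 = 1321.3 N
C = 46.0/9.9 = 4.6465; K_W = (4C−1)/(4C−4)+0.615/C = 1.3380
τ_max = K_W·8FD/(πd³) = 1.3380·159.51 = 213.43 MPa
τ_max > 177 MPa → exceeds allowable

(a) 19 coils; (b) NO, τ_max = 213 MPa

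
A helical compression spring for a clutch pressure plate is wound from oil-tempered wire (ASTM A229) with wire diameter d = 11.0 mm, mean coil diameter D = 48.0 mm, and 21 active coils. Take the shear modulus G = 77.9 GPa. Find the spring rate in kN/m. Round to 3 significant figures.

k = Gd⁴/(8D³N_a) = (77.9×10³ × 11.0⁴) / (8 × 48.0³ × 21)
  = 1.14053e+09 / 1.85795e+07 = 61.387 N/mm

61.4 kN/m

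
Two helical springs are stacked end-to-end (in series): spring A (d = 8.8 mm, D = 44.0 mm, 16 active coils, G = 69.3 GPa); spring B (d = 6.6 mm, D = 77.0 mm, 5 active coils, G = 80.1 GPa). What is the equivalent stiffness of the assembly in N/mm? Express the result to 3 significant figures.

6.83 N/mm

k_A = Gd⁴/(8D³N_a) = (69.3×10³)(8.8⁴)/(8·44.0³·16) = 38.115 N/mm
k_B = Gd⁴/(8D³N_a) = (80.1×10³)(6.6⁴)/(8·77.0³·5) = 8.3229 N/mm
Series: 1/k_eq = 1/38.115 + 1/8.3229 = 0.14639; k_eq = 6.8312 N/mm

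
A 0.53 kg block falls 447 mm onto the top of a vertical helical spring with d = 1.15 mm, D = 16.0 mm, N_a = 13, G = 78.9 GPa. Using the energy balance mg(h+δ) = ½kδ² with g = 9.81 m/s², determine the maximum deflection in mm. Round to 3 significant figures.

137 mm

k = Gd⁴/(8D³N_a) = (78.9×10³)(1.15⁴)/(8·16.0³·13) = 0.32395 N/mm
W = mg = 0.53 × 9.81 = 5.1993 N
½kδ² − Wδ − Wh = 0 → δ = (W + √(W² + 2kWh))/k
δ = (5.1993 + √(27.033 + 1505.77))/0.32395 = (5.1993 + 39.151)/0.32395 = 136.91 mm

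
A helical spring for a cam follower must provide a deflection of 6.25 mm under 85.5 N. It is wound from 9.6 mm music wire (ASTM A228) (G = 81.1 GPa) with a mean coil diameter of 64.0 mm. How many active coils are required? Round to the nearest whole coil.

24

Required rate k = F/δ = 85.5/6.25 = 13.68 N/mm
N_a = Gd⁴/(8D³k) = (81.1×10³ × 9.6⁴)/(8 × 64.0³ × 13.68)
    = 6.8882e+08 / 2.8689e+07 = 24.01 → 24 coils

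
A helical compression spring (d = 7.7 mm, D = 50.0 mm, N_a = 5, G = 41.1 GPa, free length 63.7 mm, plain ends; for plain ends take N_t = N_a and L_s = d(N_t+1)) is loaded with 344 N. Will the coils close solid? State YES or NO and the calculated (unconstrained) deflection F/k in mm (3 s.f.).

k = Gd⁴/(8D³N_a) = (41.1×10³)(7.7⁴)/(8·50.0³·5) = 28.896 N/mm
N_t = 5; L_s = 7.7·6 = 46.2 mm; δ_solid = L₀ − L_s = 63.7 − 46.2 = 17.5 mm
δ = F/k = 344/28.896 = 11.905 mm
δ < δ_solid → spring does not go solid

NO, δ = 11.9 mm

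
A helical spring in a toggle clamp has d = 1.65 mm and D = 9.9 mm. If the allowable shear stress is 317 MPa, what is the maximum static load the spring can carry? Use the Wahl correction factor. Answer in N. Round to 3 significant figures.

45.1 N

C = D/d = 9.9/1.65 = 6.0000
K_W = (4C−1)/(4C−4) + 0.615/C = 23.000/20.000 + 0.1025 = 1.2525
τ_max = K·8FD/(πd³) → F_max = τ_allow·πd³/(8DK)
F_max = 317·π·1.65³/(8·9.9·1.2525) = 4473.6/99.198 = 45.098 N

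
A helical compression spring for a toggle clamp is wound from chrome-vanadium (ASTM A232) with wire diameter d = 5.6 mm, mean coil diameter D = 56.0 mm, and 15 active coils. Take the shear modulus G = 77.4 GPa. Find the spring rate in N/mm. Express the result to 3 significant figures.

3.61 N/mm

k = Gd⁴/(8D³N_a) = (77.4×10³ × 5.6⁴) / (8 × 56.0³ × 15)
  = 7.6119e+07 / 2.10739e+07 = 3.612 N/mm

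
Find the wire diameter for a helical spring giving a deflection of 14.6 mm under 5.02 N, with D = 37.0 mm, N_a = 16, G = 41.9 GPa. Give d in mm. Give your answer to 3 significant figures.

2.70 mm

Required rate k = F/δ = 5.02/14.6 = 0.34384 N/mm
d = (8D³N_a·k / G)^(1/4) = (8·37.0³·16·0.34384 / (41.9×10³))^0.25
  = (53.205)^0.25 = 2.7008 mm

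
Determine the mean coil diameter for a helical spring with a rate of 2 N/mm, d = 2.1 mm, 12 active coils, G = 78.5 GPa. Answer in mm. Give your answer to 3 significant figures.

20.0 mm

D = (Gd⁴/(8N_a·k))^(1/3) = (78.5×10³·2.1⁴/(8·12·2))^(1/3)
  = (7951.44)^(1/3) = 19.9594 mm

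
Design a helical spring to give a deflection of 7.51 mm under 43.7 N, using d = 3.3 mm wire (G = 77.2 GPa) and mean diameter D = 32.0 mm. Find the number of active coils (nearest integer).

6

Required rate k = F/δ = 43.7/7.51 = 5.8189 N/mm
N_a = Gd⁴/(8D³k) = (77.2×10³ × 3.3⁴)/(8 × 32.0³ × 5.8189)
    = 9.15531e+06 / 1.52539e+06 = 6.002 → 6 coils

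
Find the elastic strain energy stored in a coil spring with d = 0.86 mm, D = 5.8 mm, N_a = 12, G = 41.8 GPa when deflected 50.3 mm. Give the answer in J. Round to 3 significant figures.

k = Gd⁴/(8D³N_a) = (41.8×10³)(0.86⁴)/(8·5.8³·12) = 1.2207 N/mm
U = ½kδ² = 0.5 × 1.2207 × 50.3² = 1544.3 N·mm = 1.5443 J

1.54 J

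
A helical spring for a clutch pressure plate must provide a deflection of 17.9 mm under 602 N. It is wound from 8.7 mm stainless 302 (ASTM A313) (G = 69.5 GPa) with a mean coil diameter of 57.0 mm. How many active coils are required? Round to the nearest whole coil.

8

Required rate k = F/δ = 602/17.9 = 33.631 N/mm
N_a = Gd⁴/(8D³k) = (69.5×10³ × 8.7⁴)/(8 × 57.0³ × 33.631)
    = 3.98164e+08 / 4.98262e+07 = 7.991 → 8 coils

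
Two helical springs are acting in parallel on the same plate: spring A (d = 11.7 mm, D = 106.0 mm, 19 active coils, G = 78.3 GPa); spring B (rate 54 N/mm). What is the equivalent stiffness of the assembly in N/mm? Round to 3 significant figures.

62.1 N/mm

k_A = Gd⁴/(8D³N_a) = (78.3×10³)(11.7⁴)/(8·106.0³·19) = 8.1048 N/mm
Parallel: k_eq = 8.1048 + 54 = 62.105 N/mm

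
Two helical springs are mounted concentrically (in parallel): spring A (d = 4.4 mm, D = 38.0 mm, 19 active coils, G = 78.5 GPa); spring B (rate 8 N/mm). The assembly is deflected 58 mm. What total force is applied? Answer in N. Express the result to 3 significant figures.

669 N

k_A = Gd⁴/(8D³N_a) = (78.5×10³)(4.4⁴)/(8·38.0³·19) = 3.5277 N/mm
Parallel: k_eq = 3.5277 + 8 = 11.528 N/mm
F = k_eq·δ = 11.528·58 = 668.6 N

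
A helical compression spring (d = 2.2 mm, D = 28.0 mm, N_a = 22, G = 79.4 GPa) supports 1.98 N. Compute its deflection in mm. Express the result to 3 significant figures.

4.11 mm

k = Gd⁴/(8D³N_a) = (79.4×10³)(2.2⁴)/(8·28.0³·22) = 0.48142 N/mm
δ = F/k = 1.98 / 0.48142 = 4.1128 mm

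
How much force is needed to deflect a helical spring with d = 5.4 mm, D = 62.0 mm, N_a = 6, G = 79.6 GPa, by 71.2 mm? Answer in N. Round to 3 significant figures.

421 N

k = Gd⁴/(8D³N_a) = (79.6×10³)(5.4⁴)/(8·62.0³·6) = 5.9166 N/mm
F = k·δ = 5.9166 × 71.2 = 421.26 N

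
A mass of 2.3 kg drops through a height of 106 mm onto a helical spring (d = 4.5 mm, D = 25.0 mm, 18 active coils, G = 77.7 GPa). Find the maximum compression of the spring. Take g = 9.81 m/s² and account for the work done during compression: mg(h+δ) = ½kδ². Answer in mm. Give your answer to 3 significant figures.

20.0 mm

k = Gd⁴/(8D³N_a) = (77.7×10³)(4.5⁴)/(8·25.0³·18) = 14.161 N/mm
W = mg = 2.3 × 9.81 = 22.563 N
½kδ² − Wδ − Wh = 0 → δ = (W + √(W² + 2kWh))/k
δ = (22.563 + √(509.09 + 67736.3))/14.161 = (22.563 + 261.24)/14.161 = 20.041 mm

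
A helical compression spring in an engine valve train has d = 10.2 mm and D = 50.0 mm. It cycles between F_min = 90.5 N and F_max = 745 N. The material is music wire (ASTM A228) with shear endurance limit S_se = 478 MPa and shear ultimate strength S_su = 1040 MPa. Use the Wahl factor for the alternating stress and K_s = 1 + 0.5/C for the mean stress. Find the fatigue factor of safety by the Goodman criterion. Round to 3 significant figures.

C = D/d = 50.0/10.2 = 4.9020; K_W = (4C−1)/(4C−4)+0.615/C = 1.3177; K_s = 1+0.5/C = 1.1020
F_a = (F_max−F_min)/2 = 327.25 N; F_m = (F_max+F_min)/2 = 417.75 N
τ_a = K_W·8F_aD/(πd³) = 1.3177 × 39.264 = 51.736 MPa
τ_m = K_s·8F_mD/(πd³) = 1.1020 × 50.122 = 55.234 MPa
Goodman: 1/n_f = τ_a/S_se + τ_m/S_su = 51.736/478 + 55.234/1040 = 0.10824 + 0.05311 = 0.16134
n_f = 1/0.16134 = 6.198

6.20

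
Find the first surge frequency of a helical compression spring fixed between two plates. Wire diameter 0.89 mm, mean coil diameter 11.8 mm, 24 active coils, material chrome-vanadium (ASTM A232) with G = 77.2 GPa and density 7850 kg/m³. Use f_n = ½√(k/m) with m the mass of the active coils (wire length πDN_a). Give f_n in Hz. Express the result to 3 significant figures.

k = Gd⁴/(8D³N_a) = (77.2×10³)(0.89⁴)/(8·11.8³·24) = 0.15354 N/mm = 153.54 N/m
Wire length L = πDN_a = π·11.8·24 = 889.7 mm
m = ρ·(πd²/4)·L = 7850 × 0.62211×10⁻⁶ m² × 0.8897 m = 0.0043449 kg
f_n = ½√(k/m) = 0.5·√(153.54/0.0043449) = 0.5·√(35338) = 93.993 Hz

94.0 Hz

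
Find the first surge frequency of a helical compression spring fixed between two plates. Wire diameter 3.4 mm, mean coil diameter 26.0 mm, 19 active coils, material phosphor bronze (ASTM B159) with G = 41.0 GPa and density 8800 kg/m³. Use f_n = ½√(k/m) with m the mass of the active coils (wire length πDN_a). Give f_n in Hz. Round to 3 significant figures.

64.3 Hz

k = Gd⁴/(8D³N_a) = (41.0×10³)(3.4⁴)/(8·26.0³·19) = 2.0509 N/mm = 2050.9 N/m
Wire length L = πDN_a = π·26.0·19 = 1551.9 mm
m = ρ·(πd²/4)·L = 8800 × 9.0792×10⁻⁶ m² × 1.5519 m = 0.124 kg
f_n = ½√(k/m) = 0.5·√(2050.9/0.124) = 0.5·√(16540) = 64.303 Hz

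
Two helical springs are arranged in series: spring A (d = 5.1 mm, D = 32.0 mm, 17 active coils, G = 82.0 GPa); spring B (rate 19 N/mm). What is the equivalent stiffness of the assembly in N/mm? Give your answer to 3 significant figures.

k_A = Gd⁴/(8D³N_a) = (82.0×10³)(5.1⁴)/(8·32.0³·17) = 12.448 N/mm
Series: 1/k_eq = 1/12.448 + 1/19 = 0.13296; k_eq = 7.5208 N/mm

7.52 N/mm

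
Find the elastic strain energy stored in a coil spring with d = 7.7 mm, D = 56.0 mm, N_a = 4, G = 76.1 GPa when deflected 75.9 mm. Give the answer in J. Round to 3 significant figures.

137 J

k = Gd⁴/(8D³N_a) = (76.1×10³)(7.7⁴)/(8·56.0³·4) = 47.603 N/mm
U = ½kδ² = 0.5 × 47.603 × 75.9² = 1.3712e+05 N·mm = 137.12 J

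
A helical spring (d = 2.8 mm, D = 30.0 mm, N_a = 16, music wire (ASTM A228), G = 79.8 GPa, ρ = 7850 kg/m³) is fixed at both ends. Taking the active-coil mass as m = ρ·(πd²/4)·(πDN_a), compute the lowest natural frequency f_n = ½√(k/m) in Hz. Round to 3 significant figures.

69.8 Hz

k = Gd⁴/(8D³N_a) = (79.8×10³)(2.8⁴)/(8·30.0³·16) = 1.4193 N/mm = 1419.3 N/m
Wire length L = πDN_a = π·30.0·16 = 1508 mm
m = ρ·(πd²/4)·L = 7850 × 6.1575×10⁻⁶ m² × 1.508 m = 0.07289 kg
f_n = ½√(k/m) = 0.5·√(1419.3/0.07289) = 0.5·√(19471) = 69.77 Hz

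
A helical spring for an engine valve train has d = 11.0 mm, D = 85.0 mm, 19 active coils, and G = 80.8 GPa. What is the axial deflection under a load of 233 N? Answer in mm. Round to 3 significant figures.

18.4 mm

k = Gd⁴/(8D³N_a) = (80.8×10³)(11.0⁴)/(8·85.0³·19) = 12.673 N/mm
δ = F/k = 233 / 12.673 = 18.385 mm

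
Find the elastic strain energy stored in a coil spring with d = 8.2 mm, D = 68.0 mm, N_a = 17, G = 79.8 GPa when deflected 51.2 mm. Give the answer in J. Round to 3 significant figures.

k = Gd⁴/(8D³N_a) = (79.8×10³)(8.2⁴)/(8·68.0³·17) = 8.4371 N/mm
U = ½kδ² = 0.5 × 8.4371 × 51.2² = 11059 N·mm = 11.059 J

11.1 J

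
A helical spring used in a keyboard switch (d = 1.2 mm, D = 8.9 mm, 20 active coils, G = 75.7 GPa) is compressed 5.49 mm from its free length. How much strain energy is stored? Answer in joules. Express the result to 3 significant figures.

k = Gd⁴/(8D³N_a) = (75.7×10³)(1.2⁴)/(8·8.9³·20) = 1.3917 N/mm
U = ½kδ² = 0.5 × 1.3917 × 5.49² = 20.972 N·mm = 0.020972 J

0.0210 J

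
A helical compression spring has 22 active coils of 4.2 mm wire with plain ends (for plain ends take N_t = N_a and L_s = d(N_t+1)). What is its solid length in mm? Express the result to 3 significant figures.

96.6 mm

plain ends: N_t = N_a = 22
L_s = d·(N_t+1) = 4.2 × 23 = 96.6 mm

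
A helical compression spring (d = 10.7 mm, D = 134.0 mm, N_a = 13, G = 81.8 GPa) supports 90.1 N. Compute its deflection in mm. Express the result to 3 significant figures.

21.0 mm

k = Gd⁴/(8D³N_a) = (81.8×10³)(10.7⁴)/(8·134.0³·13) = 4.2849 N/mm
δ = F/k = 90.1 / 4.2849 = 21.027 mm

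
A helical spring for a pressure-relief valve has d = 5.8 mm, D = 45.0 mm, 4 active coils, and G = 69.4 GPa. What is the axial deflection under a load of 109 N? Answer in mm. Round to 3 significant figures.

4.05 mm

k = Gd⁴/(8D³N_a) = (69.4×10³)(5.8⁴)/(8·45.0³·4) = 26.933 N/mm
δ = F/k = 109 / 26.933 = 4.0471 mm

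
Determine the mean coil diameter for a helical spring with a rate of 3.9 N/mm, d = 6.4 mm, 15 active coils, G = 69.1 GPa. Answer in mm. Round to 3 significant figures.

62.8 mm

D = (Gd⁴/(8N_a·k))^(1/3) = (69.1×10³·6.4⁴/(8·15·3.9))^(1/3)
  = (247715)^(1/3) = 62.8035 mm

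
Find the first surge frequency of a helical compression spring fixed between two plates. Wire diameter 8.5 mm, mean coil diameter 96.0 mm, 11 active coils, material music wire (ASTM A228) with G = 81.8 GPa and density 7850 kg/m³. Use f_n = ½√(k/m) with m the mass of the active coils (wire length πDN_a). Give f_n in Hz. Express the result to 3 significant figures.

30.5 Hz

k = Gd⁴/(8D³N_a) = (81.8×10³)(8.5⁴)/(8·96.0³·11) = 5.4844 N/mm = 5484.4 N/m
Wire length L = πDN_a = π·96.0·11 = 3317.5 mm
m = ρ·(πd²/4)·L = 7850 × 56.745×10⁻⁶ m² × 3.3175 m = 1.4778 kg
f_n = ½√(k/m) = 0.5·√(5484.4/1.4778) = 0.5·√(3711.3) = 30.46 Hz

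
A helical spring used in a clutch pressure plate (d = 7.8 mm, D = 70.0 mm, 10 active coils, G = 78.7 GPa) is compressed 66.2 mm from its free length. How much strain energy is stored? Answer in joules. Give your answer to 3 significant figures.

k = Gd⁴/(8D³N_a) = (78.7×10³)(7.8⁴)/(8·70.0³·10) = 10.616 N/mm
U = ½kδ² = 0.5 × 10.616 × 66.2² = 23262 N·mm = 23.262 J

23.3 J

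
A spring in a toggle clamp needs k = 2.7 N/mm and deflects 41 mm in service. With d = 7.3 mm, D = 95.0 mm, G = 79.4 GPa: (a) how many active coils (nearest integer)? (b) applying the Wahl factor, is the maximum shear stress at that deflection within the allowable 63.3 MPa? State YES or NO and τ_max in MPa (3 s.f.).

(a) 12 coils; (b) NO, τ_max = 77.5 MPa

N_a = Gd⁴/(8D³k) = (79.4×10³)(7.3⁴)/(8·95.0³·2.7) = 12.18 → N_a = 12
Actual rate k = Gd⁴/(8D³·12) = 2.7395 N/mm
Working load F = kδ = 2.7395·41 = 112.32 N
C = 95.0/7.3 = 13.0137; K_W = (4C−1)/(4C−4)+0.615/C = 1.1097
τ_max = K_W·8FD/(πd³) = 1.1097·69.847 = 77.508 MPa
τ_max > 63.3 MPa → exceeds allowable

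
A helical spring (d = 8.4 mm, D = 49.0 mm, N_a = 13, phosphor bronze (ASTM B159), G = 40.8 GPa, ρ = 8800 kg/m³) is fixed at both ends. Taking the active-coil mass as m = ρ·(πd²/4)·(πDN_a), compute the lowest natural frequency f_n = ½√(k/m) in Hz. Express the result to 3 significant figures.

65.2 Hz

k = Gd⁴/(8D³N_a) = (40.8×10³)(8.4⁴)/(8·49.0³·13) = 16.602 N/mm = 16602 N/m
Wire length L = πDN_a = π·49.0·13 = 2001.2 mm
m = ρ·(πd²/4)·L = 8800 × 55.418×10⁻⁶ m² × 2.0012 m = 0.97593 kg
f_n = ½√(k/m) = 0.5·√(16602/0.97593) = 0.5·√(17011) = 65.214 Hz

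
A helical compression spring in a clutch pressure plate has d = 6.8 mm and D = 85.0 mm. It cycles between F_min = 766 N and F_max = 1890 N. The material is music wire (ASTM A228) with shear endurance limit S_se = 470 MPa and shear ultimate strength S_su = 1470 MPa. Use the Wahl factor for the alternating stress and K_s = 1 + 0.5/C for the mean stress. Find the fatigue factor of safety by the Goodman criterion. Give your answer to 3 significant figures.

0.639

C = D/d = 85.0/6.8 = 12.5000; K_W = (4C−1)/(4C−4)+0.615/C = 1.1144; K_s = 1+0.5/C = 1.0400
F_a = (F_max−F_min)/2 = 562 N; F_m = (F_max+F_min)/2 = 1328 N
τ_a = K_W·8F_aD/(πd³) = 1.1144 × 386.87 = 431.14 MPa
τ_m = K_s·8F_mD/(πd³) = 1.0400 × 914.18 = 950.74 MPa
Goodman: 1/n_f = τ_a/S_se + τ_m/S_su = 431.14/470 + 950.74/1470 = 0.91732 + 0.64676 = 1.5641
n_f = 1/1.5641 = 0.6394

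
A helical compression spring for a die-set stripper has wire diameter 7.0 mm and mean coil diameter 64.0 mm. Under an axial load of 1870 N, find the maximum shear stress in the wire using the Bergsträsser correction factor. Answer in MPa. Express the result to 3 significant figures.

Spring index C = D/d = 64.0/7.0 = 9.1429
K_B = (4C+2)/(4C−3) = 38.571/33.571 = 1.1489
τ₀ = 8FD/(πd³) = 8·1870·64.0/(π·7.0³) = 957440/1077.6 = 888.52 MPa
τ_max = K·τ₀ = 1.1489 × 888.52 = 1020.9 MPa

1020 MPa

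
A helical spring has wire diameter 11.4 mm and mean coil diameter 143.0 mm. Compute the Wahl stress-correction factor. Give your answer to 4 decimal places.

C = D/d = 143.0/11.4 = 12.5439
K_W = (4C−1)/(4C−4) + 0.615/C = 49.175/46.175 + 0.0490 = 1.1140

1.1140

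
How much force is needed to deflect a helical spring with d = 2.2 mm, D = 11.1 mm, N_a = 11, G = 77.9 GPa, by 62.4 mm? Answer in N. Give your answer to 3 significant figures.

k = Gd⁴/(8D³N_a) = (77.9×10³)(2.2⁴)/(8·11.1³·11) = 15.163 N/mm
F = k·δ = 15.163 × 62.4 = 946.15 N

946 N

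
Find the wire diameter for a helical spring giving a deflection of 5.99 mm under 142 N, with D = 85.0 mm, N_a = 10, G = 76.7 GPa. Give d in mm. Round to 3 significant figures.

11.1 mm

Required rate k = F/δ = 142/5.99 = 23.706 N/mm
d = (8D³N_a·k / G)^(1/4) = (8·85.0³·10·23.706 / (76.7×10³))^0.25
  = (15185)^0.25 = 11.1008 mm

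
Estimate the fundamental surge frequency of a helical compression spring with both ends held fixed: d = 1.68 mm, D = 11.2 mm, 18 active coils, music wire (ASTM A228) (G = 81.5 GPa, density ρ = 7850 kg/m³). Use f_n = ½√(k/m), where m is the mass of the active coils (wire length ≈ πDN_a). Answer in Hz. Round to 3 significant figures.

k = Gd⁴/(8D³N_a) = (81.5×10³)(1.68⁴)/(8·11.2³·18) = 3.2091 N/mm = 3209.1 N/m
Wire length L = πDN_a = π·11.2·18 = 633.35 mm
m = ρ·(πd²/4)·L = 7850 × 2.2167×10⁻⁶ m² × 0.63335 m = 0.011021 kg
f_n = ½√(k/m) = 0.5·√(3209.1/0.011021) = 0.5·√(2.9118e+05) = 269.8 Hz

270 Hz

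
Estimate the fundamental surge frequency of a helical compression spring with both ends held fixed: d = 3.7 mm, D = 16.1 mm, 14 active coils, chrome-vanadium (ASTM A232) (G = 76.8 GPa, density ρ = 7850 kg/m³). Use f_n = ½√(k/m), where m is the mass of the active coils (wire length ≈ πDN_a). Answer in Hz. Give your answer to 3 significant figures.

k = Gd⁴/(8D³N_a) = (76.8×10³)(3.7⁴)/(8·16.1³·14) = 30.794 N/mm = 30794 N/m
Wire length L = πDN_a = π·16.1·14 = 708.11 mm
m = ρ·(πd²/4)·L = 7850 × 10.752×10⁻⁶ m² × 0.70811 m = 0.059768 kg
f_n = ½√(k/m) = 0.5·√(30794/0.059768) = 0.5·√(5.1524e+05) = 358.9 Hz

359 Hz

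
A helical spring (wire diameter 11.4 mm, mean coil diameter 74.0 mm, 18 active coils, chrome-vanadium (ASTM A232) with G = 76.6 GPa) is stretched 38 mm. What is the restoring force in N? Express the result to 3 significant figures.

843 N

k = Gd⁴/(8D³N_a) = (76.6×10³)(11.4⁴)/(8·74.0³·18) = 22.171 N/mm
F = k·δ = 22.171 × 38 = 842.51 N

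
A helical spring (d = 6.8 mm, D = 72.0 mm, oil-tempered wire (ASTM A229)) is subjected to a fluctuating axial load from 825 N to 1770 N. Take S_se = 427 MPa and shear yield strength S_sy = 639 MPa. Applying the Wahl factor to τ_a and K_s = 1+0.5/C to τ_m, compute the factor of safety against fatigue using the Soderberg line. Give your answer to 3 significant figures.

0.507

C = D/d = 72.0/6.8 = 10.5882; K_W = (4C−1)/(4C−4)+0.615/C = 1.1363; K_s = 1+0.5/C = 1.0472
F_a = (F_max−F_min)/2 = 472.5 N; F_m = (F_max+F_min)/2 = 1297.5 N
τ_a = K_W·8F_aD/(πd³) = 1.1363 × 275.52 = 313.07 MPa
τ_m = K_s·8F_mD/(πd³) = 1.0472 × 756.58 = 792.3 MPa
Soderberg: 1/n_f = τ_a/S_se + τ_m/S_sy = 313.07/427 + 792.3/639 = 0.73319 + 1.23991 = 1.9731
n_f = 1/1.9731 = 0.5068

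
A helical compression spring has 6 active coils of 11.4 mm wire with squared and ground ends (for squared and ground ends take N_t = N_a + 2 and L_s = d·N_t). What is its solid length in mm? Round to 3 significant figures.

91.2 mm

squared and ground ends: N_t = N_a + 2 = 6 + 2 = 8
L_s = d·N_t = 11.4 × 8 = 91.2 mm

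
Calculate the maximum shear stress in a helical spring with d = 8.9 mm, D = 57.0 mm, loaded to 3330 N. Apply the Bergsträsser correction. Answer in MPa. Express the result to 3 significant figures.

837 MPa

Spring index C = D/d = 57.0/8.9 = 6.4045
K_B = (4C+2)/(4C−3) = 27.618/22.618 = 1.2211
τ₀ = 8FD/(πd³) = 8·3330·57.0/(π·8.9³) = 1.51848e+06/2214.7 = 685.63 MPa
τ_max = K·τ₀ = 1.2211 × 685.63 = 837.2 MPa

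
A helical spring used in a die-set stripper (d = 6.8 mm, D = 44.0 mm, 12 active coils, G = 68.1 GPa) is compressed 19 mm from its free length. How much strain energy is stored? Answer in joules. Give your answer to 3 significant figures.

k = Gd⁴/(8D³N_a) = (68.1×10³)(6.8⁴)/(8·44.0³·12) = 17.805 N/mm
U = ½kδ² = 0.5 × 17.805 × 19² = 3213.9 N·mm = 3.2139 J

3.21 J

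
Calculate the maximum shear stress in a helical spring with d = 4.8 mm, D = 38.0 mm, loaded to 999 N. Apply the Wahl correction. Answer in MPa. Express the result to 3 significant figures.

1040 MPa

Spring index C = D/d = 38.0/4.8 = 7.9167
K_W = (4C−1)/(4C−4) + 0.615/C = 30.667/27.667 + 0.0777 = 1.1861
τ₀ = 8FD/(πd³) = 8·999·38.0/(π·4.8³) = 303696/347.44 = 874.11 MPa
τ_max = K·τ₀ = 1.1861 × 874.11 = 1036.8 MPa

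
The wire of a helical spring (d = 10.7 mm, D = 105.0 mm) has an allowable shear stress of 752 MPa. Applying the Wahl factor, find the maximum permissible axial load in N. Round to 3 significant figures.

3000 N

C = D/d = 105.0/10.7 = 9.8131
K_W = (4C−1)/(4C−4) + 0.615/C = 38.252/35.252 + 0.0627 = 1.1478
τ_max = K·8FD/(πd³) → F_max = τ_allow·πd³/(8DK)
F_max = 752·π·10.7³/(8·105.0·1.1478) = 2.8941e+06/964.13 = 3001.8 N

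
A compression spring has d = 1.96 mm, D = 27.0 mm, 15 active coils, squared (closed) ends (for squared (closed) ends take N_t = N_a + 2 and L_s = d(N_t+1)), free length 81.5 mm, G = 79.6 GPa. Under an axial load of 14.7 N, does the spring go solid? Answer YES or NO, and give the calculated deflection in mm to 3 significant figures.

k = Gd⁴/(8D³N_a) = (79.6×10³)(1.96⁴)/(8·27.0³·15) = 0.49735 N/mm
N_t = 17; L_s = 1.96·18 = 35.28 mm; δ_solid = L₀ − L_s = 81.5 − 35.28 = 46.22 mm
δ = F/k = 14.7/0.49735 = 29.556 mm
δ < δ_solid → spring does not go solid

NO, δ = 29.6 mm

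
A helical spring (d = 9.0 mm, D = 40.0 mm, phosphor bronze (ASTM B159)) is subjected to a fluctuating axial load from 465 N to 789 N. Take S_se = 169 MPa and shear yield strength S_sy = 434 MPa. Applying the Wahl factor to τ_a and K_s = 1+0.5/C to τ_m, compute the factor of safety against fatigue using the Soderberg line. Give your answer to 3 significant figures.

2.46

C = D/d = 40.0/9.0 = 4.4444; K_W = (4C−1)/(4C−4)+0.615/C = 1.3561; K_s = 1+0.5/C = 1.1125
F_a = (F_max−F_min)/2 = 162 N; F_m = (F_max+F_min)/2 = 627 N
τ_a = K_W·8F_aD/(πd³) = 1.3561 × 22.635 = 30.696 MPa
τ_m = K_s·8F_mD/(πd³) = 1.1125 × 87.607 = 97.463 MPa
Soderberg: 1/n_f = τ_a/S_se + τ_m/S_sy = 30.696/169 + 97.463/434 = 0.18163 + 0.22457 = 0.4062
n_f = 1/0.4062 = 2.462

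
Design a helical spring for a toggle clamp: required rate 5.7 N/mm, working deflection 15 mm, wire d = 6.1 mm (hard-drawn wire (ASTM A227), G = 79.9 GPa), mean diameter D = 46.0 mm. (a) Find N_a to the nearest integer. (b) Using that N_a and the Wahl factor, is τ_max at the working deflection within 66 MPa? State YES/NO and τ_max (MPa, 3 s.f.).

(a) 25 coils; (b) YES, τ_max = 52.6 MPa

N_a = Gd⁴/(8D³k) = (79.9×10³)(6.1⁴)/(8·46.0³·5.7) = 24.92 → N_a = 25
Actual rate k = Gd⁴/(8D³·25) = 5.6828 N/mm
Working load F = kδ = 5.6828·15 = 85.242 N
C = 46.0/6.1 = 7.5410; K_W = (4C−1)/(4C−4)+0.615/C = 1.1962
τ_max = K_W·8FD/(πd³) = 1.1962·43.991 = 52.623 MPa
τ_max ≤ 66 MPa → acceptable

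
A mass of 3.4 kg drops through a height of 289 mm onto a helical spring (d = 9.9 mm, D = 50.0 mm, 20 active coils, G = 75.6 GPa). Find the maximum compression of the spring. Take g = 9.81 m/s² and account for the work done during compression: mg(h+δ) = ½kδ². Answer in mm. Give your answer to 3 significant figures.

k = Gd⁴/(8D³N_a) = (75.6×10³)(9.9⁴)/(8·50.0³·20) = 36.311 N/mm
W = mg = 3.4 × 9.81 = 33.354 N
½kδ² − Wδ − Wh = 0 → δ = (W + √(W² + 2kWh))/k
δ = (33.354 + √(1112.5 + 700017))/36.311 = (33.354 + 837.33)/36.311 = 23.979 mm

24.0 mm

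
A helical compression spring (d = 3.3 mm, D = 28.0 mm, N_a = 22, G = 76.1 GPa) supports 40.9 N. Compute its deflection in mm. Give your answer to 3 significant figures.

17.5 mm

k = Gd⁴/(8D³N_a) = (76.1×10³)(3.3⁴)/(8·28.0³·22) = 2.3359 N/mm
δ = F/k = 40.9 / 2.3359 = 17.509 mm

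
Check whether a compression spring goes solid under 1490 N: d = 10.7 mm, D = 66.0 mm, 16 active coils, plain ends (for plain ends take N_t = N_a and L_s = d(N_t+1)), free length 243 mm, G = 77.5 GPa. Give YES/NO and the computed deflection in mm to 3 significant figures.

NO, δ = 54.0 mm

k = Gd⁴/(8D³N_a) = (77.5×10³)(10.7⁴)/(8·66.0³·16) = 27.605 N/mm
N_t = 16; L_s = 10.7·17 = 181.9 mm; δ_solid = L₀ − L_s = 243 − 181.9 = 61.1 mm
δ = F/k = 1490/27.605 = 53.975 mm
δ < δ_solid → spring does not go solid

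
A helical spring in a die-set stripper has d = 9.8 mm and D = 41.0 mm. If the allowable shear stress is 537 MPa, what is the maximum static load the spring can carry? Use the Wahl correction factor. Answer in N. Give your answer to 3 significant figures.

3500 N

C = D/d = 41.0/9.8 = 4.1837
K_W = (4C−1)/(4C−4) + 0.615/C = 15.735/12.735 + 0.1470 = 1.3826
τ_max = K·8FD/(πd³) → F_max = τ_allow·πd³/(8DK)
F_max = 537·π·9.8³/(8·41.0·1.3826) = 1.5878e+06/453.49 = 3501.4 N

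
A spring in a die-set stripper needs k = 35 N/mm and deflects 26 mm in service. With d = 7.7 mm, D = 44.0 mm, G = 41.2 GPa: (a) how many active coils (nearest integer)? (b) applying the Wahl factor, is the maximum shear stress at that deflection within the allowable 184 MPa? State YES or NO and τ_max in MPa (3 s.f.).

N_a = Gd⁴/(8D³k) = (41.2×10³)(7.7⁴)/(8·44.0³·35) = 6.072 → N_a = 6
Actual rate k = Gd⁴/(8D³·6) = 35.421 N/mm
Working load F = kδ = 35.421·26 = 920.95 N
C = 44.0/7.7 = 5.7143; K_W = (4C−1)/(4C−4)+0.615/C = 1.2667
τ_max = K_W·8FD/(πd³) = 1.2667·226.02 = 286.31 MPa
τ_max > 184 MPa → exceeds allowable

(a) 6 coils; (b) NO, τ_max = 286 MPa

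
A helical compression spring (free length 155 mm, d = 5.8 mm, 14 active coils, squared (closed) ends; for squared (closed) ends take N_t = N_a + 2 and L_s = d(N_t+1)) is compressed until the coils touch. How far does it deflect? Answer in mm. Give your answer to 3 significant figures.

56.4 mm

N_t = 16; L_s = 5.8·17 = 98.6 mm
δ_solid = L₀ − L_s = 155 − 98.6 = 56.4 mm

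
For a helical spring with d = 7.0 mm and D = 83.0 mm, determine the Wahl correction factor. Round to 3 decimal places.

1.121

C = D/d = 83.0/7.0 = 11.8571
K_W = (4C−1)/(4C−4) + 0.615/C = 46.429/43.429 + 0.0519 = 1.1209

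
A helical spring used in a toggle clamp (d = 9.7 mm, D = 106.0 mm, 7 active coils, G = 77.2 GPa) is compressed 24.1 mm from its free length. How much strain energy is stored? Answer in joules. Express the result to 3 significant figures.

2.98 J

k = Gd⁴/(8D³N_a) = (77.2×10³)(9.7⁴)/(8·106.0³·7) = 10.247 N/mm
U = ½kδ² = 0.5 × 10.247 × 24.1² = 2975.8 N·mm = 2.9758 J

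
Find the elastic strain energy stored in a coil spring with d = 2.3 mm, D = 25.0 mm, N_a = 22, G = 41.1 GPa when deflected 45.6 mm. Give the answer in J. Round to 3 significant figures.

0.435 J

k = Gd⁴/(8D³N_a) = (41.1×10³)(2.3⁴)/(8·25.0³·22) = 0.41824 N/mm
U = ½kδ² = 0.5 × 0.41824 × 45.6² = 434.83 N·mm = 0.43483 J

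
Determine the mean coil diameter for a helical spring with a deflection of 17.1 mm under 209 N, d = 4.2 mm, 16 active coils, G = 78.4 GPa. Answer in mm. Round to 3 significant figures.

25.0 mm

Required rate k = F/δ = 209/17.1 = 12.222 N/mm
D = (Gd⁴/(8N_a·k))^(1/3) = (78.4×10³·4.2⁴/(8·16·12.222))^(1/3)
  = (15593.8)^(1/3) = 24.9834 mm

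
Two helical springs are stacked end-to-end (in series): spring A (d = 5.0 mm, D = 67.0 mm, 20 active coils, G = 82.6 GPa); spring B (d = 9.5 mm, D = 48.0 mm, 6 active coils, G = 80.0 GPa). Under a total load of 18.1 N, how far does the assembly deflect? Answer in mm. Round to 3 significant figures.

17.0 mm

k_A = Gd⁴/(8D³N_a) = (82.6×10³)(5.0⁴)/(8·67.0³·20) = 1.0728 N/mm
k_B = Gd⁴/(8D³N_a) = (80.0×10³)(9.5⁴)/(8·48.0³·6) = 122.75 N/mm
Series: 1/k_eq = 1/1.0728 + 1/122.75 = 0.94029; k_eq = 1.0635 N/mm
δ = F/k_eq = 18.1/1.0635 = 17.019 mm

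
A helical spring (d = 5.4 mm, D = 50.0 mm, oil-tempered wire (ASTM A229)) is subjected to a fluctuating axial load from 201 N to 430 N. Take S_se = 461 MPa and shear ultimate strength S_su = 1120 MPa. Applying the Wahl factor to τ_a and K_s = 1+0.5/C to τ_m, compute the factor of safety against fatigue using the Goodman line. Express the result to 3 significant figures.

C = D/d = 50.0/5.4 = 9.2593; K_W = (4C−1)/(4C−4)+0.615/C = 1.1572; K_s = 1+0.5/C = 1.0540
F_a = (F_max−F_min)/2 = 114.5 N; F_m = (F_max+F_min)/2 = 315.5 N
τ_a = K_W·8F_aD/(πd³) = 1.1572 × 92.584 = 107.14 MPa
τ_m = K_s·8F_mD/(πd³) = 1.0540 × 255.11 = 268.89 MPa
Goodman: 1/n_f = τ_a/S_se + τ_m/S_su = 107.14/461 + 268.89/1120 = 0.23241 + 0.24008 = 0.47249
n_f = 1/0.47249 = 2.116

2.12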